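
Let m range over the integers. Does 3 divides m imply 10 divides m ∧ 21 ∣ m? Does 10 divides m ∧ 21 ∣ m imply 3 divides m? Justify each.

(⇒) This fails: take m = 3. Certainly 3 ∣ 3, but 10 ∤ 3.

(⇐) Suppose 10 ∣ m and 21 ∣ m. Any common multiple of 10 and 21 is a multiple of their lcm; here gcd(10, 21) = 1, so lcm(10, 21) = 10·21 = 210, so 210 ∣ m. Since 3 ∣ 210, it follows that 3 ∣ m.

(⇒) fails; (⇐) holds.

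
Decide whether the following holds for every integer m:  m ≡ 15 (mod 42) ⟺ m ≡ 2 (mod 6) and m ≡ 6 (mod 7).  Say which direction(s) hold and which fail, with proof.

(⇒) fails and (⇐) fails.

(⇒) This fails: m = 15 gives 15 ≡ 15 (mod 42) but 15 ≡ 3 (mod 6), so the conjunction on the right does not hold.

(⇐) This fails: m = 20 satisfies both congruences on the right (20 ≡ 2 mod 6 and 20 ≡ 6 mod 7) yet 20 ≡ 20 (mod 42), not 15.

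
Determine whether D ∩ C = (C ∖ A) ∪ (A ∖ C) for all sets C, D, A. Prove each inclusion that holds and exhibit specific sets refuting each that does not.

Both inclusions fail.

(⊆) This inclusion fails. Take C = {1}, D = {1}, A = {1}; then 1 ∈ D ∩ C but 1 ∉ (C ∖ A) ∪ (A ∖ C).

(⊇) This inclusion fails. Take C = {1}, D = ∅, A = ∅; then 1 ∈ (C ∖ A) ∪ (A ∖ C) but 1 ∉ D ∩ C.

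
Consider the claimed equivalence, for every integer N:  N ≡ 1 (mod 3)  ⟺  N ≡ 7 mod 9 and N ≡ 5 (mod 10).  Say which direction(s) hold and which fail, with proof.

(←) If N ≡ 7 (mod 9) and N ≡ 5 (mod 10), then by the Chinese remainder theorem N ≡ 25 (mod 90). Since 25 ≡ 1 (mod 3) and 3 ∣ 90, we get N ≡ 1 (mod 3).

(→) This fails: N = 1 gives 1 ≡ 1 (mod 3) but 1 ≡ 1 (mod 9), so the conjunction on the right does not hold.

(⇒) fails; (⇐) holds.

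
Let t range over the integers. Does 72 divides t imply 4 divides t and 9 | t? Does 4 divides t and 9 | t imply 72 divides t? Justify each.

Only the forward implication holds.

[⇒] If 72 ∣ t, write t = 72q. Since 72 = 18·4, t = 4·(18q), so 4 ∣ t; and since 72 = 8·9, t = 9·(8q), so 9 ∣ t.

[⇐] This fails: take t = 36. Both 4 ∣ 36 and 9 ∣ 36, yet 36 is not a multiple of 72 (since 36 = 0·72 + 36), so 72 ∤ 36.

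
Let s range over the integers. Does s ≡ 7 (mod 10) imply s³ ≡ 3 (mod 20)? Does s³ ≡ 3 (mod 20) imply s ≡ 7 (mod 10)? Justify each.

Only the converse holds.

(⇒) This fails: take s = 17. Then 17 ≡ 7 (mod 10), but 17³ = 4913 ≡ 13 (mod 20), not 3.

(⇐) Conversely, the residues r modulo 20 with r³ ≡ 3 (mod 20) are exactly {7}, and each is ≡ 7 (mod 10).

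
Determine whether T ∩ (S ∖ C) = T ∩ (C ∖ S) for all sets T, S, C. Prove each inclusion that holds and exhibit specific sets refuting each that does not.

Neither inclusion holds.

(⊆) This inclusion fails. Take T = {1}, S = {1}, C = ∅; then 1 ∈ T ∩ (S ∖ C) but 1 ∉ T ∩ (C ∖ S).

(⊇) This inclusion fails. Take T = {1}, S = ∅, C = {1}; then 1 ∈ T ∩ (C ∖ S) but 1 ∉ T ∩ (S ∖ C).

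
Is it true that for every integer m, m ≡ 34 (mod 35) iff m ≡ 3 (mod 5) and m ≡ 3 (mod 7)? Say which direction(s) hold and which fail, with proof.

Both directions fail.

(→) This fails: m = 34 gives 34 ≡ 34 (mod 35) but 34 ≡ 4 (mod 5), so the conjunction on the right does not hold.

(←) This fails: m = 3 satisfies both congruences on the right (3 ≡ 3 mod 5 and 3 ≡ 3 mod 7) yet 3 ≡ 3 (mod 35), not 34.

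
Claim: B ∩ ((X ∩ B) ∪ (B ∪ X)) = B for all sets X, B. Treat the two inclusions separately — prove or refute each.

Both inclusions hold; the sets are equal.

(⊇) Let x ∈ B. Then either x ∈ B and x ∉ X; or x ∈ X ∩ B. In each case x ∈ B ∩ ((X ∩ B) ∪ (B ∪ X)), so B ⊆ B ∩ ((X ∩ B) ∪ (B ∪ X)).

(⊆) Let x ∈ B ∩ ((X ∩ B) ∪ (B ∪ X)). Then either x ∈ B and x ∉ X; or x ∈ X ∩ B. In each case x ∈ B, so B ∩ ((X ∩ B) ∪ (B ∪ X)) ⊆ B.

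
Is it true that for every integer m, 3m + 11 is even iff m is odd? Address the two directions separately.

(⟹) Suppose 3m + 11 is even. Since 3 is odd, 3m and m have the same parity, so 3m + 11 ≡ m + 11 (mod 2). As 11 is odd, 3m + 11 is even exactly when m is odd. Thus m is odd.

(⟸) Conversely, suppose m is odd; write m = 2j + 1. Then 3m + 11 = 3·(2j + 1) + 11 = 2·3j + 14, which is even.

Both implications hold.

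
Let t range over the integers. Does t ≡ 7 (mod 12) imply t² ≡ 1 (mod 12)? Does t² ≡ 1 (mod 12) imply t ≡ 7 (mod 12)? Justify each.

Not equivalent: only (⇒) holds.

(⇒) Suppose t ≡ 7 (mod 12). Write t = 12j + 7. Then (12j + 7)² = 144j² + 168j + 49 = 12(12j² + 14j + 4) + 1, so t² ≡ 1 (mod 12).

(⇐) This fails: take t = 1. Then 1² = 1 ≡ 1 (mod 12), yet 1 ≡ 1 (mod 12), not 7.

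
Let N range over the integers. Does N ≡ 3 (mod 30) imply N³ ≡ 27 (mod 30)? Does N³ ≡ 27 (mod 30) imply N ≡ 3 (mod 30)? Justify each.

Both implications hold.

Forward direction. Suppose N ≡ 3 (mod 30). Write N = 30j + 3. Then (30j + 3)³ = 27000j³ + 8100j² + 810j + 27 = 30(900j³ + 270j² + 27j) + 27, so N³ ≡ 27 (mod 30).

Converse. Suppose N³ ≡ 27 (mod 30). The only residue r in {0, …, 29} with r³ ≡ 27 (mod 30) is r = 3, so N ≡ 3 (mod 30).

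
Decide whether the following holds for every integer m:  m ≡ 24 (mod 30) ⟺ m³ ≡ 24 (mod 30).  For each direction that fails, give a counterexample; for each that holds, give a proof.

The biconditional holds.

[⇐] Suppose m³ ≡ 24 (mod 30). The only residue r in {0, …, 29} with r³ ≡ 24 (mod 30) is r = 24, so m ≡ 24 (mod 30).

[⇒] Suppose m ≡ 24 (mod 30). Write m = 30j + 24. Then (30j + 24)³ = 27000j³ + 64800j² + 51840j + 13824 = 30(900j³ + 2160j² + 1728j + 460) + 24, so m³ ≡ 24 (mod 30).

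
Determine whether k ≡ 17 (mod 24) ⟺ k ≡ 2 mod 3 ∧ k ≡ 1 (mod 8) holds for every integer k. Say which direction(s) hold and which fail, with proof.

The biconditional holds.

(⇒) Suppose k ≡ 17 (mod 24); write k = 24j + 17. Since 3 ∣ 24, reducing mod 3 gives k ≡ 17 ≡ 2 (mod 3); since 8 ∣ 24, reducing mod 8 gives k ≡ 17 ≡ 1 (mod 8).

(⇐) Conversely, if k ≡ 2 (mod 3) and k ≡ 1 (mod 8), then by the Chinese remainder theorem k ≡ 17 (mod 24). This is exactly k ≡ 17 (mod 24).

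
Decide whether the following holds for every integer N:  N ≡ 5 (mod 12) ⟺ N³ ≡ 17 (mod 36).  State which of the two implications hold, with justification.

Both implications hold.

(⟹) Suppose N ≡ 5 (mod 12). Working modulo 36, N ∈ {5, 17, 29}; for each such r, r³ ≡ 17 (mod 36).

(⟸) Conversely, the residues r modulo 36 with r³ ≡ 17 (mod 36) are exactly {5, 17, 29}, and each is ≡ 5 (mod 12).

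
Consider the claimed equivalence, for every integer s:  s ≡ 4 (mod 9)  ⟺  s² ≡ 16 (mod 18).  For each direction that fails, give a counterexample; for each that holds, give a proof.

(⇒) fails and (⇐) fails.

(→) This fails: take s = 13. Then 13 ≡ 4 (mod 9), but 13² = 169 ≡ 7 (mod 18), not 16.

(←) This fails: take s = 14. Then 14² = 196 ≡ 16 (mod 18), yet 14 ≡ 5 (mod 9), not 4.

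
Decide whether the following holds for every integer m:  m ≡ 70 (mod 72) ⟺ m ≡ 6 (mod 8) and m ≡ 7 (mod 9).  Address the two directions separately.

Equivalent; both directions hold.

(→) Suppose m ≡ 70 (mod 72); write m = 72j + 70. Since 8 ∣ 72, reducing mod 8 gives m ≡ 70 ≡ 6 (mod 8); since 9 ∣ 72, reducing mod 9 gives m ≡ 70 ≡ 7 (mod 9).

(←) Conversely, if m ≡ 6 (mod 8) and m ≡ 7 (mod 9), then by the Chinese remainder theorem m ≡ 70 (mod 72). This is exactly m ≡ 70 (mod 72).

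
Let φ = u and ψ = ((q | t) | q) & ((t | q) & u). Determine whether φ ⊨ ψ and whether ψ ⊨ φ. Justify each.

(←) Assume the antecedent. If u is true, u reduces to true regardless of the other variables. If u is false, the antecedent cannot hold. Either way u holds.

(→) This fails. Under u = T, t = F, q = F, the left side is true but the right side is false.

Not equivalent: only (⇐) holds.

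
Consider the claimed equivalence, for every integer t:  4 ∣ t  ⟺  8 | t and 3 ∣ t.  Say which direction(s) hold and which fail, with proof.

(⇒) This fails: take t = 4. Certainly 4 ∣ 4, but 8 ∤ 4.

(⇐) Suppose 8 ∣ t and 3 ∣ t. Any common multiple of 8 and 3 is a multiple of their lcm; here gcd(8, 3) = 1, so lcm(8, 3) = 8·3 = 24, so 24 ∣ t. Since 4 ∣ 24, it follows that 4 ∣ t.

Only the converse holds.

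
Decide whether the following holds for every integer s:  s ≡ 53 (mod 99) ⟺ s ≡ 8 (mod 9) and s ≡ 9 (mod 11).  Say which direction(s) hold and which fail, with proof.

Both implications hold.

(→) Suppose s ≡ 53 (mod 99); write s = 99j + 53. Since 9 ∣ 99, reducing mod 9 gives s ≡ 53 ≡ 8 (mod 9); since 11 ∣ 99, reducing mod 11 gives s ≡ 53 ≡ 9 (mod 11).

(←) Conversely, if s ≡ 8 (mod 9) and s ≡ 9 (mod 11), then by the Chinese remainder theorem s ≡ 53 (mod 99). This is exactly s ≡ 53 (mod 99).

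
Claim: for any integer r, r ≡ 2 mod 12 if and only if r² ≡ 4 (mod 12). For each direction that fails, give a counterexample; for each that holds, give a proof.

(→) Suppose r ≡ 2 mod 12. Write r = 12j + 2. Then (12j + 2)² = 144j² + 48j + 4 = 12(12j² + 4j) + 4, so r² ≡ 4 (mod 12).

(←) This fails: take r = 4. Then 4² = 16 ≡ 4 (mod 12), yet 4 ≡ 4 (mod 12), not 2.

The forward direction holds; the converse fails.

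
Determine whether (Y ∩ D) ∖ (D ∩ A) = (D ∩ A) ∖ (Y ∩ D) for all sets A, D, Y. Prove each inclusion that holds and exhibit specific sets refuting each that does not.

Forward inclusion. This inclusion fails. Take A = ∅, D = {1}, Y = {1}; then 1 ∈ (Y ∩ D) ∖ (D ∩ A) but 1 ∉ (D ∩ A) ∖ (Y ∩ D).

Reverse inclusion. This inclusion fails. Take A = {1}, D = {1}, Y = ∅; then 1 ∈ (D ∩ A) ∖ (Y ∩ D) but 1 ∉ (Y ∩ D) ∖ (D ∩ A).

Neither inclusion holds.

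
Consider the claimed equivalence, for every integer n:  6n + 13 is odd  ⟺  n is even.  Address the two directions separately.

(⟹) This fails: take n = 5. Then 6n + 13 = 43, which is odd, yet n = 5 is odd, not even.

(⟸) Suppose n is even. Since 6 is even, 6n is even for every n, so 6n + 13 has the same parity as 13, which is odd. Hence 6n + 13 is odd.

The forward direction fails; the converse holds.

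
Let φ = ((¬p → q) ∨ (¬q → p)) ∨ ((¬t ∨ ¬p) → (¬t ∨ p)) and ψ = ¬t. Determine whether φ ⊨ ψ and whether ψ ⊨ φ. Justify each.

(←) Assume the antecedent. If q is true, the consequent reduces to true regardless of the other variables. If q is false, the antecedent forces (q = F, t = F, p = F) or (q = F, t = F, p = T), and the consequent holds there. Either way the consequent holds.

(→) This fails. Under q = T, t = T, p = F, the left side is true but the right side is false.

Not equivalent: only (⇐) holds.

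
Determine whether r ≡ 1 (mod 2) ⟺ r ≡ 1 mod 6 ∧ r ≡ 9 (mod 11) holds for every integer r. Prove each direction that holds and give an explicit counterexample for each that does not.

Only the converse holds.

(←) If r ≡ 1 (mod 6) and r ≡ 9 (mod 11), then by the Chinese remainder theorem r ≡ 31 (mod 66). Since 31 ≡ 1 (mod 2) and 2 ∣ 66, we get r ≡ 1 (mod 2).

(→) This fails: r = 1 gives 1 ≡ 1 (mod 2) but 1 ≡ 1 (mod 11), so the conjunction on the right does not hold.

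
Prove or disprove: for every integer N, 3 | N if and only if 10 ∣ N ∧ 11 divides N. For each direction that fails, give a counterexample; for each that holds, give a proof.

Forward direction. This fails: take N = 3. Certainly 3 ∣ 3, but 10 ∤ 3.

Converse. This fails: take N = 110. Both 10 ∣ 110 and 11 ∣ 110, yet 110 is not a multiple of 3 (since 110 = 36·3 + 2), so 3 ∤ 110.

Neither implication holds.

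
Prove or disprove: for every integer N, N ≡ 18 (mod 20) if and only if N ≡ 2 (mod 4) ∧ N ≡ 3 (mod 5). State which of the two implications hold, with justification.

The biconditional holds.

(⇒) Suppose N ≡ 18 (mod 20); write N = 20j + 18. Since 4 ∣ 20, reducing mod 4 gives N ≡ 18 ≡ 2 (mod 4); since 5 ∣ 20, reducing mod 5 gives N ≡ 18 ≡ 3 (mod 5).

(⇐) Conversely, if N ≡ 2 (mod 4) and N ≡ 3 (mod 5), then by the Chinese remainder theorem N ≡ 18 (mod 20). This is exactly N ≡ 18 (mod 20).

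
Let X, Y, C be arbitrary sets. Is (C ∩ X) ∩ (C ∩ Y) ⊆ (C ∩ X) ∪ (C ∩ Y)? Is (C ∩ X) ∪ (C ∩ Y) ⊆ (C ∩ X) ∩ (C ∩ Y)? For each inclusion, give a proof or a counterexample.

(⟹) Let x ∈ (C ∩ X) ∩ (C ∩ Y). Then x ∈ X ∩ Y ∩ C, from which x ∈ (C ∩ X) ∪ (C ∩ Y).

(⟸) This inclusion fails. Take X = {1}, Y = ∅, C = {1}; then 1 ∈ (C ∩ X) ∪ (C ∩ Y) but 1 ∉ (C ∩ X) ∩ (C ∩ Y).

The sets are not equal: only the forward inclusion holds.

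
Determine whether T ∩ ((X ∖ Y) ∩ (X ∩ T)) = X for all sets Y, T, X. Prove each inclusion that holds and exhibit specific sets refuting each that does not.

(⊇) This inclusion fails. Take Y = ∅, T = ∅, X = {1}; then 1 ∈ X but 1 ∉ T ∩ ((X ∖ Y) ∩ (X ∩ T)).

(⊆) Let x ∈ T ∩ ((X ∖ Y) ∩ (X ∩ T)). Then x ∈ T ∩ X and x ∉ Y, from which x ∈ X.

Only the forward inclusion holds.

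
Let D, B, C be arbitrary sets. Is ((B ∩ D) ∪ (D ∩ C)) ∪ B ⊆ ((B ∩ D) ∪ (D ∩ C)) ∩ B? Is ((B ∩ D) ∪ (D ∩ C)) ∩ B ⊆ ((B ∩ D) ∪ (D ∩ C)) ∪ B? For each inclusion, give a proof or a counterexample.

Forward inclusion. This inclusion fails. Take D = ∅, B = {1}, C = ∅; then 1 ∈ ((B ∩ D) ∪ (D ∩ C)) ∪ B but 1 ∉ ((B ∩ D) ∪ (D ∩ C)) ∩ B.

Reverse inclusion. Let x ∈ ((B ∩ D) ∪ (D ∩ C)) ∩ B. Then either x ∈ D ∩ B and x ∉ C; or x ∈ D ∩ B ∩ C. In each case x ∈ ((B ∩ D) ∪ (D ∩ C)) ∪ B, so ((B ∩ D) ∪ (D ∩ C)) ∩ B ⊆ ((B ∩ D) ∪ (D ∩ C)) ∪ B.

Only the reverse inclusion holds.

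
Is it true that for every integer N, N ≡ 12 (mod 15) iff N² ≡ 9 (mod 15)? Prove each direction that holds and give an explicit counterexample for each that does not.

(⟸) This fails: take N = 3. Then 3² = 9 ≡ 9 (mod 15), yet 3 ≡ 3 (mod 15), not 12.

(⟹) Suppose N ≡ 12 (mod 15). Write N = 15j + 12. Then (15j + 12)² = 225j² + 360j + 144 = 15(15j² + 24j + 9) + 9, so N² ≡ 9 (mod 15).

Only the forward implication holds.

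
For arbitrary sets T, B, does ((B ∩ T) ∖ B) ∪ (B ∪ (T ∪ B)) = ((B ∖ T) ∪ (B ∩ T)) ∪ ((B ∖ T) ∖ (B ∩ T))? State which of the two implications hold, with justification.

The sets are not equal: only the reverse inclusion holds.

(⟸) Let x ∈ ((B ∖ T) ∪ (B ∩ T)) ∪ ((B ∖ T) ∖ (B ∩ T)). Then either x ∈ B and x ∉ T; or x ∈ T ∩ B. In each case x ∈ ((B ∩ T) ∖ B) ∪ (B ∪ (T ∪ B)), so ((B ∖ T) ∪ (B ∩ T)) ∪ ((B ∖ T) ∖ (B ∩ T)) ⊆ ((B ∩ T) ∖ B) ∪ (B ∪ (T ∪ B)).

(⟹) This inclusion fails. Take T = {1}, B = ∅; then 1 ∈ ((B ∩ T) ∖ B) ∪ (B ∪ (T ∪ B)) but 1 ∉ ((B ∖ T) ∪ (B ∩ T)) ∪ ((B ∖ T) ∖ (B ∩ T)).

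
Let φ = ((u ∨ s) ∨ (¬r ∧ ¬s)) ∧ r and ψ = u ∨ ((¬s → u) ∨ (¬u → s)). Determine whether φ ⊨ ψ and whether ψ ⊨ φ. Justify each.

(⟹) Assume the antecedent. If s is true, u ∨ ((¬s → u) ∨ (¬u → s)) reduces to true regardless of the other variables. If s is false, the antecedent forces (s = F, r = T, u = T), and u ∨ ((¬s → u) ∨ (¬u → s)) holds there. Either way u ∨ ((¬s → u) ∨ (¬u → s)) holds.

(⟸) This fails. Under s = T, r = F, u = F, the left side is false but the right side is true.

Only the forward direction holds.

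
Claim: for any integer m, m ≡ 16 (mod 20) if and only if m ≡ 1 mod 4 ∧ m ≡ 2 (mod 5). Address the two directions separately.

Neither direction holds.

(⟹) This fails: m = 16 gives 16 ≡ 16 (mod 20) but 16 ≡ 0 (mod 4), so the conjunction on the right does not hold.

(⟸) This fails: m = 17 satisfies both congruences on the right (17 ≡ 1 mod 4 and 17 ≡ 2 mod 5) yet 17 ≡ 17 (mod 20), not 16.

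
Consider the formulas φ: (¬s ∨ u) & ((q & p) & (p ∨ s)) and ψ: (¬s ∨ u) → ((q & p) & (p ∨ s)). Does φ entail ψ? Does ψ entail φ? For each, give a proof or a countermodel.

[⇒] Assume the antecedent. If s is true, the antecedent forces (p = T, s = T, q = T, u = T), and (¬s ∨ u) → ((q & p) & (p ∨ s)) holds there. If s is false, the antecedent forces (p = T, s = F, q = T, u = F) or (p = T, s = F, q = T, u = T), and (¬s ∨ u) → ((q & p) & (p ∨ s)) holds there. Either way (¬s ∨ u) → ((q & p) & (p ∨ s)) holds.

[⇐] This fails. Under p = F, s = T, q = F, u = F, the left side is false but the right side is true.

The forward direction holds; the converse fails.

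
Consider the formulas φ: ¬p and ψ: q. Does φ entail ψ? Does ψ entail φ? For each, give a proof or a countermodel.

(⇒) fails and (⇐) fails.

(⇒) This fails. Under q = F, p = F, the left side is true but the right side is false.

(⇐) This fails. Under q = T, p = T, the left side is false but the right side is true.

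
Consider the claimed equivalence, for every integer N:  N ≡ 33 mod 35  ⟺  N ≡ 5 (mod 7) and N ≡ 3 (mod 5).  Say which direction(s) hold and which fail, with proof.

(⟸) If N ≡ 5 (mod 7) and N ≡ 3 (mod 5), then by the Chinese remainder theorem N ≡ 33 (mod 35). This is exactly N ≡ 33 (mod 35).

(⟹) Suppose N ≡ 33 (mod 35); write N = 35j + 33. Since 7 ∣ 35, reducing mod 7 gives N ≡ 33 ≡ 5 (mod 7); since 5 ∣ 35, reducing mod 5 gives N ≡ 33 ≡ 3 (mod 5).

Both directions hold; the statement is true.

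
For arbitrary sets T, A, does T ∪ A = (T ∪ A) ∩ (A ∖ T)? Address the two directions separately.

Only the reverse inclusion holds.

(⟹) This inclusion fails. Take T = {1}, A = ∅; then 1 ∈ T ∪ A but 1 ∉ (T ∪ A) ∩ (A ∖ T).

(⟸) Let x ∈ (T ∪ A) ∩ (A ∖ T). Then x ∈ A and x ∉ T, from which x ∈ T ∪ A.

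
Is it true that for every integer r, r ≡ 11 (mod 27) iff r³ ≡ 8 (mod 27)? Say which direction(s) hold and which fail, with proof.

Only the forward direction holds.

Forward direction. Suppose r ≡ 11 (mod 27). Write r = 27j + 11. Then (27j + 11)³ = 19683j³ + 24057j² + 9801j + 1331 = 27(729j³ + 891j² + 363j + 49) + 8, so r³ ≡ 8 (mod 27).

Converse. This fails: take r = 2. Then 2³ = 8 ≡ 8 (mod 27), yet 2 ≡ 2 (mod 27), not 11.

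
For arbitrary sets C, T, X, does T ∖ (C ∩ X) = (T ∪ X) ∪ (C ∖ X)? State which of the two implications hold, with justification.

(⊇) This inclusion fails. Take C = {1}, T = ∅, X = ∅; then 1 ∈ (T ∪ X) ∪ (C ∖ X) but 1 ∉ T ∖ (C ∩ X).

(⊆) Let x ∈ T ∖ (C ∩ X). Then either x ∈ T and x ∉ C, X; or x ∈ C ∩ T and x ∉ X; or x ∈ T ∩ X and x ∉ C. In each case x ∈ (T ∪ X) ∪ (C ∖ X), so T ∖ (C ∩ X) ⊆ (T ∪ X) ∪ (C ∖ X).

(⊆) holds; (⊇) fails.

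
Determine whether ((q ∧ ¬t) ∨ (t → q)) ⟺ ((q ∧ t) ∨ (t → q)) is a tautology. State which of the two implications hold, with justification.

The biconditional holds.

(⟹) Assume the antecedent. If q is true, (q ∧ t) ∨ (t → q) reduces to true regardless of the other variables. If q is false, the antecedent forces (q = F, t = F), and (q ∧ t) ∨ (t → q) holds there. Either way (q ∧ t) ∨ (t → q) holds.

(⟸) Assume the antecedent. If q is true, (q ∧ ¬t) ∨ (t → q) reduces to true regardless of the other variables. If q is false, the antecedent forces (q = F, t = F), and (q ∧ ¬t) ∨ (t → q) holds there. Either way (q ∧ ¬t) ∨ (t → q) holds.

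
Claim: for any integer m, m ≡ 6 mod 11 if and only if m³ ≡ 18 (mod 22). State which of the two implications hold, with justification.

Forward direction. This fails: take m = 17. Then 17 ≡ 6 (mod 11), but 17³ = 4913 ≡ 7 (mod 22), not 18.

Converse. The residues r modulo 22 with r³ ≡ 18 (mod 22) are exactly {6}, and each is ≡ 6 (mod 11).

(⇒) fails; (⇐) holds.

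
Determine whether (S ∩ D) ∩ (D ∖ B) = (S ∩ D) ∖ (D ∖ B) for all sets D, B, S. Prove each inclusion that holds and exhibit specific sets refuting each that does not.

Neither inclusion holds.

(⊆) This inclusion fails. Take D = {1}, B = ∅, S = {1}; then 1 ∈ (S ∩ D) ∩ (D ∖ B) but 1 ∉ (S ∩ D) ∖ (D ∖ B).

(⊇) This inclusion fails. Take D = {1}, B = {1}, S = {1}; then 1 ∈ (S ∩ D) ∖ (D ∖ B) but 1 ∉ (S ∩ D) ∩ (D ∖ B).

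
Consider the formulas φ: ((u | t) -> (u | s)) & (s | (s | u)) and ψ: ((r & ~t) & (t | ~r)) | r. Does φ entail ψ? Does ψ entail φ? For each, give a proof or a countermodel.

(→) This fails. Under t = F, s = T, u = F, r = F, the left side is true but the right side is false.

(←) This fails. Under t = F, s = F, u = F, r = T, the left side is false but the right side is true.

(⇒) fails and (⇐) fails.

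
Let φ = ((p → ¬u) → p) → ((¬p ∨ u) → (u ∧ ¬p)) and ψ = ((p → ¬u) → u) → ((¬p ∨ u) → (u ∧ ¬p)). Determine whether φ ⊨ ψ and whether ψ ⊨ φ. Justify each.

Equivalent; both directions hold.

[⇐] Assume the antecedent. If u is true, the antecedent forces (u = T, p = F), and the consequent holds there. If u is false, the consequent reduces to true regardless of the other variables. Either way the consequent holds.

[⇒] Assume the antecedent. If u is true, the antecedent forces (u = T, p = F), and the consequent holds there. If u is false, the consequent reduces to true regardless of the other variables. Either way the consequent holds.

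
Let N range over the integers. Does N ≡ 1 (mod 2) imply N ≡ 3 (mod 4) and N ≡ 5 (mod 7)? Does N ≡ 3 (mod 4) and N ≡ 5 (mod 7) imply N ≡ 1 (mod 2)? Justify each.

[⇒] This fails: N = 1 gives 1 ≡ 1 (mod 2) but 1 ≡ 1 (mod 4), so the conjunction on the right does not hold.

[⇐] Conversely, if N ≡ 3 (mod 4) and N ≡ 5 (mod 7), then by the Chinese remainder theorem N ≡ 19 (mod 28). Since 19 ≡ 1 (mod 2) and 2 ∣ 28, we get N ≡ 1 (mod 2).

Only the reverse direction holds.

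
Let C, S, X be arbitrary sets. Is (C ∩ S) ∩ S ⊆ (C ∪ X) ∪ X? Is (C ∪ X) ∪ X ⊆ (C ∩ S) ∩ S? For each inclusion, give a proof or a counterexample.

(⊆) Let x ∈ (C ∩ S) ∩ S. Then either x ∈ C ∩ S and x ∉ X; or x ∈ C ∩ S ∩ X. In each case x ∈ (C ∪ X) ∪ X, so (C ∩ S) ∩ S ⊆ (C ∪ X) ∪ X.

(⊇) This inclusion fails. Take C = {1}, S = ∅, X = ∅; then 1 ∈ (C ∪ X) ∪ X but 1 ∉ (C ∩ S) ∩ S.

Only the forward inclusion holds.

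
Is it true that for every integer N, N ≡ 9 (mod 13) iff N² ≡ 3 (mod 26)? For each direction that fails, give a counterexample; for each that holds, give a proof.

[⇒] This fails: take N = 22. Then 22 ≡ 9 (mod 13), but 22² = 484 ≡ 16 (mod 26), not 3.

[⇐] This fails: take N = 17. Then 17² = 289 ≡ 3 (mod 26), yet 17 ≡ 4 (mod 13), not 9.

Both directions fail.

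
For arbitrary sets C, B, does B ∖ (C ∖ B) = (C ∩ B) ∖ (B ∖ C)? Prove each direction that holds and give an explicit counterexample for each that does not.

(⟹) This inclusion fails. Take C = ∅, B = {1}; then 1 ∈ B ∖ (C ∖ B) but 1 ∉ (C ∩ B) ∖ (B ∖ C).

(⟸) Let x ∈ (C ∩ B) ∖ (B ∖ C). Then x ∈ C ∩ B, from which x ∈ B ∖ (C ∖ B).

(⊆) fails; (⊇) holds.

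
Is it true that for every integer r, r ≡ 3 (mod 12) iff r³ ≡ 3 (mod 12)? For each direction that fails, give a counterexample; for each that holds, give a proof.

(⇐) Suppose r³ ≡ 3 (mod 12). The only residue r in {0, …, 11} with r³ ≡ 3 (mod 12) is r = 3, so r ≡ 3 (mod 12).

(⇒) Suppose r ≡ 3 (mod 12). Write r = 12j + 3. Then (12j + 3)³ = 1728j³ + 1296j² + 324j + 27 = 12(144j³ + 108j² + 27j + 2) + 3, so r³ ≡ 3 (mod 12).

The biconditional holds.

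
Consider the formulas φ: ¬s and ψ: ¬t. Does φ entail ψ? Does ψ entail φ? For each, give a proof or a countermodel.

Neither direction holds.

(⟹) This fails. Under s = F, t = T, the left side is true but the right side is false.

(⟸) This fails. Under s = T, t = F, the left side is false but the right side is true.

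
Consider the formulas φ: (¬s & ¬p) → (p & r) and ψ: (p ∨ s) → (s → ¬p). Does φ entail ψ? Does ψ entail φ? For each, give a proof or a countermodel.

Neither implication holds.

Forward direction. This fails. Under r = F, s = T, p = T, the left side is true but the right side is false.

Converse. This fails. Under r = F, s = F, p = F, the left side is false but the right side is true.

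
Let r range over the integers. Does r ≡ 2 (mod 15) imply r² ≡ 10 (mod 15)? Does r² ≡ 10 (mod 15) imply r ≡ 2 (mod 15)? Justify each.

(⇒) fails and (⇐) fails.

(⇒) This fails: take r = 2. Then 2 ≡ 2 (mod 15), but 2² = 4 ≡ 4 (mod 15), not 10.

(⇐) This fails: take r = 5. Then 5² = 25 ≡ 10 (mod 15), yet 5 ≡ 5 (mod 15), not 2.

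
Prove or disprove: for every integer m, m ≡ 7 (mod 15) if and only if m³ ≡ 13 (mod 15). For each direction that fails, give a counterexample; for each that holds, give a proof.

(⇐) Suppose m³ ≡ 13 (mod 15). The only residue r in {0, …, 14} with r³ ≡ 13 (mod 15) is r = 7, so m ≡ 7 (mod 15).

(⇒) Suppose m ≡ 7 (mod 15). Write m = 15j + 7. Then (15j + 7)³ = 3375j³ + 4725j² + 2205j + 343 = 15(225j³ + 315j² + 147j + 22) + 13, so m³ ≡ 13 (mod 15).

Equivalent; both directions hold.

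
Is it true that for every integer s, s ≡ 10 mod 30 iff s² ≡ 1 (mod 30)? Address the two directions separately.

(⇒) fails and (⇐) fails.

[⇒] This fails: take s = 10. Then 10 ≡ 10 (mod 30), but 10² = 100 ≡ 10 (mod 30), not 1.

[⇐] This fails: take s = 1. Then 1² = 1 ≡ 1 (mod 30), yet 1 ≡ 1 (mod 30), not 10.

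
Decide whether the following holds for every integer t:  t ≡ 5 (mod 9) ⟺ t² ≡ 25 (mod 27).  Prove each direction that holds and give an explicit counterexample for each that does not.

Both directions fail.

[⇒] This fails: take t = 14. Then 14 ≡ 5 (mod 9), but 14² = 196 ≡ 7 (mod 27), not 25.

[⇐] This fails: take t = 22. Then 22² = 484 ≡ 25 (mod 27), yet 22 ≡ 4 (mod 9), not 5.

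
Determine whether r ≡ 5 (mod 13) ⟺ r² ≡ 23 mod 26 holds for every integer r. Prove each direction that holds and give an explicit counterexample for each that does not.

Neither direction holds.

Forward direction. This fails: take r = 5. Then 5 ≡ 5 (mod 13), but 5² = 25 ≡ 25 (mod 26), not 23.

Converse. This fails: take r = 7. Then 7² = 49 ≡ 23 (mod 26), yet 7 ≡ 7 (mod 13), not 5.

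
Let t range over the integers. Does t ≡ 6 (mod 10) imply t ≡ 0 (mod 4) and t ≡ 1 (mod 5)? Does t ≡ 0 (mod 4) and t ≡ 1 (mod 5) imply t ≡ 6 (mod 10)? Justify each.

(→) This fails: t = 6 gives 6 ≡ 6 (mod 10) but 6 ≡ 2 (mod 4), so the conjunction on the right does not hold.

(←) Conversely, if t ≡ 0 (mod 4) and t ≡ 1 (mod 5), then by the Chinese remainder theorem t ≡ 16 (mod 20). Since 16 ≡ 6 (mod 10) and 10 ∣ 20, we get t ≡ 6 (mod 10).

Only the converse holds.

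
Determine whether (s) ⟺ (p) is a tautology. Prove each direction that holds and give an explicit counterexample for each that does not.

Both directions fail.

Forward direction. This fails. Under s = T, p = F, the left side is true but the right side is false.

Converse. This fails. Under s = F, p = T, the left side is false but the right side is true.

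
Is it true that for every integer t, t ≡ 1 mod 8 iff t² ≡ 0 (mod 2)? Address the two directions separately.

(⇒) fails and (⇐) fails.

(⇒) This fails: take t = 1. Then 1 ≡ 1 (mod 8), but 1² = 1 ≡ 1 (mod 2), not 0.

(⇐) This fails: take t = 0. Then 0² = 0 ≡ 0 (mod 2), yet 0 ≡ 0 (mod 8), not 1.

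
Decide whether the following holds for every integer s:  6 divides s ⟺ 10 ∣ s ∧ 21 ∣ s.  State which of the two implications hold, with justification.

[⇒] This fails: take s = 6. Certainly 6 ∣ 6, but 10 ∤ 6.

[⇐] Suppose 10 ∣ s and 21 ∣ s. Any common multiple of 10 and 21 is a multiple of their lcm; here gcd(10, 21) = 1, so lcm(10, 21) = 10·21 = 210, so 210 ∣ s. Since 6 ∣ 210, it follows that 6 ∣ s.

(⇒) fails; (⇐) holds.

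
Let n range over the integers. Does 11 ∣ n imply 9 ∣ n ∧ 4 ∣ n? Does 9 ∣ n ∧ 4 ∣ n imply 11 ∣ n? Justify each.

(⟹) This fails: take n = 11. Certainly 11 ∣ 11, but 9 ∤ 11.

(⟸) This fails: take n = 36. Both 9 ∣ 36 and 4 ∣ 36, yet 36 is not a multiple of 11 (since 36 = 3·11 + 3), so 11 ∤ 36.

(⇒) fails and (⇐) fails.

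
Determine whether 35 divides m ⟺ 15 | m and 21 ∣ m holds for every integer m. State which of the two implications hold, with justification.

Only the converse holds.

[⇐] Suppose 15 ∣ m and 21 ∣ m. Any common multiple of 15 and 21 is a multiple of their lcm; here lcm(15, 21) = 15·21/gcd(15, 21) = 315/3 = 105, so 105 ∣ m. Since 35 ∣ 105, it follows that 35 ∣ m.

[⇒] This fails: take m = 35. Certainly 35 ∣ 35, but 15 ∤ 35.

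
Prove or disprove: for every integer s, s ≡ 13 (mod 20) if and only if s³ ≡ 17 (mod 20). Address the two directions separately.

Forward direction. Suppose s ≡ 13 (mod 20). Write s = 20j + 13. Then (20j + 13)³ = 8000j³ + 15600j² + 10140j + 2197 = 20(400j³ + 780j² + 507j + 109) + 17, so s³ ≡ 17 (mod 20).

Converse. Suppose s³ ≡ 17 (mod 20). The only residue r in {0, …, 19} with r³ ≡ 17 (mod 20) is r = 13, so s ≡ 13 (mod 20).

The biconditional holds.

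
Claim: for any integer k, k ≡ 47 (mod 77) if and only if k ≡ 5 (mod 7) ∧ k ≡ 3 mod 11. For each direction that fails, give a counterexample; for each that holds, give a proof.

[⇐] If k ≡ 5 (mod 7) and k ≡ 3 (mod 11), then by the Chinese remainder theorem k ≡ 47 (mod 77). This is exactly k ≡ 47 (mod 77).

[⇒] Suppose k ≡ 47 (mod 77); write k = 77j + 47. Since 7 ∣ 77, reducing mod 7 gives k ≡ 47 ≡ 5 (mod 7); since 11 ∣ 77, reducing mod 11 gives k ≡ 47 ≡ 3 (mod 11).

The biconditional holds.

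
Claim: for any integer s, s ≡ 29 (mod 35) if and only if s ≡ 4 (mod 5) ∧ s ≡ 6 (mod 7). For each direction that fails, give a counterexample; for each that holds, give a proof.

(→) This fails: s = 29 gives 29 ≡ 29 (mod 35) but 29 ≡ 1 (mod 7), so the conjunction on the right does not hold.

(←) This fails: s = 34 satisfies both congruences on the right (34 ≡ 4 mod 5 and 34 ≡ 6 mod 7) yet 34 ≡ 34 (mod 35), not 29.

Both directions fail.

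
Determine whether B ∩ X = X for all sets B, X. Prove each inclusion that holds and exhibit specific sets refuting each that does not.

The sets are not equal: only the forward inclusion holds.

(⊆) Let x ∈ B ∩ X. Then x ∈ B ∩ X, from which x ∈ X.

(⊇) This inclusion fails. Take B = ∅, X = {1}; then 1 ∈ X but 1 ∉ B ∩ X.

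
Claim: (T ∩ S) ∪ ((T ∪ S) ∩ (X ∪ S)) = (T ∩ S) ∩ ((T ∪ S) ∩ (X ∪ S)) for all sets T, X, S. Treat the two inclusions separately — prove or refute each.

(⟸) Let x ∈ (T ∩ S) ∩ ((T ∪ S) ∩ (X ∪ S)). Then either x ∈ T ∩ S and x ∉ X; or x ∈ T ∩ X ∩ S. In each case x ∈ (T ∩ S) ∪ ((T ∪ S) ∩ (X ∪ S)), so (T ∩ S) ∩ ((T ∪ S) ∩ (X ∪ S)) ⊆ (T ∩ S) ∪ ((T ∪ S) ∩ (X ∪ S)).

(⟹) This inclusion fails. Take T = {1}, X = {1}, S = ∅; then 1 ∈ (T ∩ S) ∪ ((T ∪ S) ∩ (X ∪ S)) but 1 ∉ (T ∩ S) ∩ ((T ∪ S) ∩ (X ∪ S)).

(⊆) fails; (⊇) holds.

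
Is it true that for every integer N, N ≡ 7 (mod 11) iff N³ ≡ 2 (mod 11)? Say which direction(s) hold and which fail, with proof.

Both directions hold; the statement is true.

Forward direction. Suppose N ≡ 7 (mod 11). Write N = 11j + 7. Then (11j + 7)³ = 1331j³ + 2541j² + 1617j + 343 = 11(121j³ + 231j² + 147j + 31) + 2, so N³ ≡ 2 (mod 11).

Converse. Suppose N³ ≡ 2 (mod 11). The only residue r in {0, …, 10} with r³ ≡ 2 (mod 11) is r = 7, so N ≡ 7 (mod 11).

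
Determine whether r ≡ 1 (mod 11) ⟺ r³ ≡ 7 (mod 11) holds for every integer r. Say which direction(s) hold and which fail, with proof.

Neither implication holds.

[⇒] This fails: take r = 1. Then 1 ≡ 1 (mod 11), but 1³ = 1 ≡ 1 (mod 11), not 7.

[⇐] This fails: take r = 6. Then 6³ = 216 ≡ 7 (mod 11), yet 6 ≡ 6 (mod 11), not 1.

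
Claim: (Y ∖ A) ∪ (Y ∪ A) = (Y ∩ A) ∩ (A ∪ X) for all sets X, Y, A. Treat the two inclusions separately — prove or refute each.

Forward inclusion. This inclusion fails. Take X = ∅, Y = {1}, A = ∅; then 1 ∈ (Y ∖ A) ∪ (Y ∪ A) but 1 ∉ (Y ∩ A) ∩ (A ∪ X).

Reverse inclusion. Let x ∈ (Y ∩ A) ∩ (A ∪ X). Then either x ∈ Y ∩ A and x ∉ X; or x ∈ X ∩ Y ∩ A. In each case x ∈ (Y ∖ A) ∪ (Y ∪ A), so (Y ∩ A) ∩ (A ∪ X) ⊆ (Y ∖ A) ∪ (Y ∪ A).

Only the reverse inclusion holds.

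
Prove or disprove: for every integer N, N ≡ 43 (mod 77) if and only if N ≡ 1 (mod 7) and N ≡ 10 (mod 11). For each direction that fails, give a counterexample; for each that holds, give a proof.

(⇒) Suppose N ≡ 43 (mod 77); write N = 77j + 43. Since 7 ∣ 77, reducing mod 7 gives N ≡ 43 ≡ 1 (mod 7); since 11 ∣ 77, reducing mod 11 gives N ≡ 43 ≡ 10 (mod 11).

(⇐) Conversely, if N ≡ 1 (mod 7) and N ≡ 10 (mod 11), then by the Chinese remainder theorem N ≡ 43 (mod 77). This is exactly N ≡ 43 (mod 77).

Both implications hold.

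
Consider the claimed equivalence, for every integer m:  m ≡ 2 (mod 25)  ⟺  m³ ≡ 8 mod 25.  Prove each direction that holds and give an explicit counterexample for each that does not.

Converse. Suppose m³ ≡ 8 (mod 25). The only residue r in {0, …, 24} with r³ ≡ 8 (mod 25) is r = 2, so m ≡ 2 (mod 25).

Forward direction. Suppose m ≡ 2 (mod 25). Write m = 25j + 2. Then (25j + 2)³ = 15625j³ + 3750j² + 300j + 8 = 25(625j³ + 150j² + 12j) + 8, so m³ ≡ 8 (mod 25).

The biconditional holds.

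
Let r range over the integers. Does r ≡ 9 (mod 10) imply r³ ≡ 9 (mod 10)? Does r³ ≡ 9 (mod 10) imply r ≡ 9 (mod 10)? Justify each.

(⇒) Suppose r ≡ 9 (mod 10). Write r = 10j + 9. Then (10j + 9)³ = 1000j³ + 2700j² + 2430j + 729 = 10(100j³ + 270j² + 243j + 72) + 9, so r³ ≡ 9 (mod 10).

(⇐) For the converse, argue contrapositively. If r ≢ 9 (mod 10), then r is congruent to one of 0, 1, 2, 3, 4, 5, 6, 7, 8 modulo 10, and these give r³ ≡ 0, 1, 8, 7, 4, 5, 6, 3, 2 respectively — never 9.

Both directions hold; the statement is true.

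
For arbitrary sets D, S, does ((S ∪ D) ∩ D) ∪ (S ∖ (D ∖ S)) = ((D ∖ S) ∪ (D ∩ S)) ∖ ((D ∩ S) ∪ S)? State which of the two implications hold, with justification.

Only the reverse inclusion holds.

(⟸) Let x ∈ ((D ∖ S) ∪ (D ∩ S)) ∖ ((D ∩ S) ∪ S). Then x ∈ D and x ∉ S, from which x ∈ ((S ∪ D) ∩ D) ∪ (S ∖ (D ∖ S)).

(⟹) This inclusion fails. Take D = ∅, S = {1}; then 1 ∈ ((S ∪ D) ∩ D) ∪ (S ∖ (D ∖ S)) but 1 ∉ ((D ∖ S) ∪ (D ∩ S)) ∖ ((D ∩ S) ∪ S).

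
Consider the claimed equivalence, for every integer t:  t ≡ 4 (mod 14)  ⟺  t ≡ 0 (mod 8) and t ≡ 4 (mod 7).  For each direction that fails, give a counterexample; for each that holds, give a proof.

(⇒) This fails: t = 18 gives 18 ≡ 4 (mod 14) but 18 ≡ 2 (mod 8), so the conjunction on the right does not hold.

(⇐) Conversely, if t ≡ 0 (mod 8) and t ≡ 4 (mod 7), then by the Chinese remainder theorem t ≡ 32 (mod 56). Since 32 ≡ 4 (mod 14) and 14 ∣ 56, we get t ≡ 4 (mod 14).

(⇒) fails; (⇐) holds.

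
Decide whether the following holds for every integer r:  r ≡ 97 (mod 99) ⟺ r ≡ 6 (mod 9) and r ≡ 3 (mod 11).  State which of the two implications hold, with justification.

(→) This fails: r = 97 gives 97 ≡ 97 (mod 99) but 97 ≡ 7 (mod 9), so the conjunction on the right does not hold.

(←) This fails: r = 69 satisfies both congruences on the right (69 ≡ 6 mod 9 and 69 ≡ 3 mod 11) yet 69 ≡ 69 (mod 99), not 97.

Neither direction holds.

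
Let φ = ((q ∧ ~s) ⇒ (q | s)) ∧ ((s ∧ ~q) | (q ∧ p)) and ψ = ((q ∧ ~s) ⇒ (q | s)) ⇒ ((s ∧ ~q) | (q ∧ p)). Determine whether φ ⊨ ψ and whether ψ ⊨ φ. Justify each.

The biconditional holds.

(⇐) Assume the antecedent. If q is true, the antecedent forces (p = T, q = T, s = F) or (p = T, q = T, s = T), and the consequent holds there. If q is false, the antecedent forces (p = F, q = F, s = T) or (p = T, q = F, s = T), and the consequent holds there. Either way the consequent holds.

(⇒) Assume the antecedent. If q is true, the antecedent forces (p = T, q = T, s = F) or (p = T, q = T, s = T), and the consequent holds there. If q is false, the antecedent forces (p = F, q = F, s = T) or (p = T, q = F, s = T), and the consequent holds there. Either way the consequent holds.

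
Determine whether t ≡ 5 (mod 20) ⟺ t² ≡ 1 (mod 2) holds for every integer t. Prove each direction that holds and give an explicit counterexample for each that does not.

(⟹) Suppose t ≡ 5 (mod 20). Then t² ≡ 5² = 25 (mod 20), and since 2 ∣ 20, also t² ≡ 1 (mod 2).

(⟸) This fails: take t = 1. Then 1² = 1 ≡ 1 (mod 2), yet 1 ≡ 1 (mod 20), not 5.

Only the forward implication holds.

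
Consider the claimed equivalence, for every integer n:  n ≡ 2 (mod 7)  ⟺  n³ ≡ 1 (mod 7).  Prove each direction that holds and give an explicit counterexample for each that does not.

(←) This fails: take n = 1. Then 1³ = 1 ≡ 1 (mod 7), yet 1 ≡ 1 (mod 7), not 2.

(→) Suppose n ≡ 2 (mod 7). Write n = 7j + 2. Then (7j + 2)³ = 343j³ + 294j² + 84j + 8 = 7(49j³ + 42j² + 12j + 1) + 1, so n³ ≡ 1 (mod 7).

Not equivalent: only (⇒) holds.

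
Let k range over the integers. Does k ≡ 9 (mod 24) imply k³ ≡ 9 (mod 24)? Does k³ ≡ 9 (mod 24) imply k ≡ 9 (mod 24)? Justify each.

(⇒) Suppose k ≡ 9 (mod 24). Write k = 24j + 9. Then (24j + 9)³ = 13824j³ + 15552j² + 5832j + 729 = 24(576j³ + 648j² + 243j + 30) + 9, so k³ ≡ 9 (mod 24).

(⇐) Conversely, suppose k³ ≡ 9 (mod 24). The only residue r in {0, …, 23} with r³ ≡ 9 (mod 24) is r = 9, so k ≡ 9 (mod 24).

The biconditional holds.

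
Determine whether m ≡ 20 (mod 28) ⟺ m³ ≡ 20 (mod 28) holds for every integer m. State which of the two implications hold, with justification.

(→) Suppose m ≡ 20 (mod 28). Write m = 28j + 20. Then (28j + 20)³ = 21952j³ + 47040j² + 33600j + 8000 = 28(784j³ + 1680j² + 1200j + 285) + 20, so m³ ≡ 20 (mod 28).

(←) This fails: take m = 6. Then 6³ = 216 ≡ 20 (mod 28), yet 6 ≡ 6 (mod 28), not 20.

The forward direction holds; the converse fails.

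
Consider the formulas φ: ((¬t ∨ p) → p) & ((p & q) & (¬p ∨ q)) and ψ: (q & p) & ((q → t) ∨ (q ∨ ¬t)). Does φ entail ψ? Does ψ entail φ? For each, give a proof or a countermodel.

[⇒] Assume the antecedent. If p is true, the antecedent forces (p = T, t = F, q = T) or (p = T, t = T, q = T), and (q & p) & ((q → t) ∨ (q ∨ ¬t)) holds there. If p is false, the antecedent cannot hold. Either way (q & p) & ((q → t) ∨ (q ∨ ¬t)) holds.

[⇐] Assume the antecedent. If p is true, the antecedent forces (p = T, t = F, q = T) or (p = T, t = T, q = T), and the consequent holds there. If p is false, the antecedent cannot hold. Either way the consequent holds.

Both directions hold.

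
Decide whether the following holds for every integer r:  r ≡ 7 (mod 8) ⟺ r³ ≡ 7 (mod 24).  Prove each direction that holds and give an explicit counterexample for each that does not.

(⇒) This fails: take r = 15. Then 15 ≡ 7 (mod 8), but 15³ = 3375 ≡ 15 (mod 24), not 7.

(⇐) Conversely, the residues r modulo 24 with r³ ≡ 7 (mod 24) are exactly {7}, and each is ≡ 7 (mod 8).

Not equivalent: only (⇐) holds.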